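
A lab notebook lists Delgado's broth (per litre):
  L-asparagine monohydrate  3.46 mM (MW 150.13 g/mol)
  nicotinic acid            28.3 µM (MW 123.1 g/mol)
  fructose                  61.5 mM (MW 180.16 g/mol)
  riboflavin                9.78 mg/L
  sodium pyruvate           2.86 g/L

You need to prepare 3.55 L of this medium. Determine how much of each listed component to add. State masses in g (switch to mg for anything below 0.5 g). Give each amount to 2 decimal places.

Working volume: 3.55 L.
L-asparagine monohydrate: 3.46 mmol/L × 150.13 g/mol × 3.55 L ÷ 1000 = 1.84 g
nicotinic acid: 28.3 µmol/L × 123.1 g/mol × 3.55 L ÷ 1000 = 12.37 mg
fructose: 61.5 mmol/L × 180.16 g/mol × 3.55 L ÷ 1000 = 39.33 g
riboflavin: 9.78 mg/L × 3.55 L = 34.72 mg
sodium pyruvate: 2.86 g/L × 3.55 L = 10.15 g

L-asparagine monohydrate 1.84 g; nicotinic acid 12.37 mg; fructose 39.33 g; riboflavin 34.72 mg; sodium pyruvate 10.15 g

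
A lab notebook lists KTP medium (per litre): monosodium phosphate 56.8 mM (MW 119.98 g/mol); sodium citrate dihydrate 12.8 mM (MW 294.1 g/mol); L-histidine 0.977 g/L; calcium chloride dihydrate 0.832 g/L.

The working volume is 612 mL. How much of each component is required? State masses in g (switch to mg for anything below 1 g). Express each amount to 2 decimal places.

Working volume: 612 mL = 0.612 L.
monosodium phosphate: 56.8 mmol/L × 119.98 g/mol × 0.612 L ÷ 1000 = 4.17 g
sodium citrate dihydrate: 12.8 mmol/L × 294.1 g/mol × 0.612 L ÷ 1000 = 2.30 g
L-histidine: 0.977 g/L × 0.612 L = 0.597924 g = 597.92 mg
calcium chloride dihydrate: 0.832 g/L × 0.612 L = 0.509184 g = 509.18 mg

monosodium phosphate 4.17 g; sodium citrate dihydrate 2.30 g; L-histidine 597.92 mg; calcium chloride dihydrate 509.18 mg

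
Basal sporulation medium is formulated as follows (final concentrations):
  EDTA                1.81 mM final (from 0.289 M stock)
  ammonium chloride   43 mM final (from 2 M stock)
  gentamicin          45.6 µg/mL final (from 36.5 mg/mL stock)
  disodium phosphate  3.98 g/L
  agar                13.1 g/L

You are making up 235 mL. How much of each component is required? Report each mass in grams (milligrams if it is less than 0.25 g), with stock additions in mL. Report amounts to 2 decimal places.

Working volume: 235 mL = 0.235 L.
EDTA: dilute stock: 1.81 mM × 235 mL ÷ 289 mM = 1.47 mL
ammonium chloride: dilute stock: 43 mM × 235 mL ÷ 2000 mM = 5.05 mL
gentamicin: dilute stock: 45.6 µg/mL × 235 mL ÷ 36500 µg/mL = 0.29 mL
disodium phosphate: 3.98 g/L × 0.235 L = 0.94 g
agar: 13.1 g/L × 0.235 L = 3.08 g

EDTA 1.47 mL; ammonium chloride 5.05 mL; gentamicin 0.29 mL; disodium phosphate 0.94 g; agar 3.08 g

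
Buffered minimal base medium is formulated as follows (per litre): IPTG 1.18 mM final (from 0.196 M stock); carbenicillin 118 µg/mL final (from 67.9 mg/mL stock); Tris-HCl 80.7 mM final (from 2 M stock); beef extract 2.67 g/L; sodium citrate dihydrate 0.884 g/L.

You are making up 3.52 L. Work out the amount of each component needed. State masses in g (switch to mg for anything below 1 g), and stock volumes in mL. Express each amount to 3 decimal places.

Scale factor relative to 1 L: 3.52.
IPTG: dilute stock: 1.18 mM × 3520 mL ÷ 196 mM = 21.192 mL
carbenicillin: C1V1 = C2V2 → 118 µg/mL × 3520 mL ÷ 67900 µg/mL = 6.117 mL
Tris-HCl: V = C2·V2/C1 = 80.7 mM × 3520 mL ÷ 2000 mM = 142.032 mL
beef extract: 2.67 g/L × 3.52 L = 9.398 g
sodium citrate dihydrate: 0.884 g/L × 3.52 L = 3.112 g

IPTG 21.192 mL; carbenicillin 6.117 mL; Tris-HCl 142.032 mL; beef extract 9.398 g; sodium citrate dihydrate 3.112 g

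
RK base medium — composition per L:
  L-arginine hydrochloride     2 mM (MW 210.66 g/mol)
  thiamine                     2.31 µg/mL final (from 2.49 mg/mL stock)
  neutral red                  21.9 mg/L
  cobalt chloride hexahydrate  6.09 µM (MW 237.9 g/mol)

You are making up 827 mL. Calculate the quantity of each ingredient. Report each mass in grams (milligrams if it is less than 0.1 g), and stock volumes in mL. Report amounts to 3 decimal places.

L-arginine hydrochloride 0.348 g; thiamine 0.767 mL; neutral red 18.111 mg; cobalt chloride hexahydrate 1.198 mg

Scale factor relative to 1 L: 0.827.
L-arginine hydrochloride: 2 mmol/L × 210.66 g/mol × 0.827 L ÷ 1000 = 0.348 g
thiamine: C1V1 = C2V2 → 2.31 µg/mL × 827 mL ÷ 2490 µg/mL = 0.767 mL
neutral red: 21.9 mg/L × 0.827 L = 18.111 mg
cobalt chloride hexahydrate: 6.09 µmol/L × 237.9 g/mol × 0.827 L ÷ 1000 = 1.198 mg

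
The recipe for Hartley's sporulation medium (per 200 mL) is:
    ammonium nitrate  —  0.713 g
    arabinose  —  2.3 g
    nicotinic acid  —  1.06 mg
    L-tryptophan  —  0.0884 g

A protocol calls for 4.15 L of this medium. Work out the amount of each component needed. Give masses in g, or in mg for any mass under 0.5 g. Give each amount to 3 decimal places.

ammonium nitrate 14.795 g; arabinose 47.725 g; nicotinic acid 21.995 mg; L-tryptophan 1.834 g

Scale factor = 4150 mL / 200 mL = 20.75.
ammonium nitrate: 0.713 g × (4150 mL / 200 mL) = 14.795 g
arabinose: 2.3 g × (4150 mL / 200 mL) = 47.725 g
nicotinic acid: 1.06 mg × (4150 mL / 200 mL) = 21.995 mg
L-tryptophan: 0.0884 g × (4150 mL / 200 mL) = 1.834 g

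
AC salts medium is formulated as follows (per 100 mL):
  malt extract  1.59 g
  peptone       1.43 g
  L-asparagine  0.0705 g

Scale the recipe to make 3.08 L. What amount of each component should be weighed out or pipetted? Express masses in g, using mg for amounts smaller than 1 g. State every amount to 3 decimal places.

malt extract 48.972 g; peptone 44.044 g; L-asparagine 2.171 g

Scale factor = 3080 mL / 100 mL = 30.8.
malt extract: 1.59 g × (3080 mL / 100 mL) = 48.972 g
peptone: 1.43 g × (3080 mL / 100 mL) = 44.044 g
L-asparagine: 0.0705 g × (3080 mL / 100 mL) = 2.171 g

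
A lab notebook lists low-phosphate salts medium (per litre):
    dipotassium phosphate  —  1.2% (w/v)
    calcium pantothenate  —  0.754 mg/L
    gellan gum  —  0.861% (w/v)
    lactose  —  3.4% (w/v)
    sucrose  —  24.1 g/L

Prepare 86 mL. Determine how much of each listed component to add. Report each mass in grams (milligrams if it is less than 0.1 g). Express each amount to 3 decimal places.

dipotassium phosphate 1.032 g; calcium pantothenate 0.065 mg; gellan gum 0.740 g; lactose 2.924 g; sucrose 2.073 g

Working volume: 86 mL = 0.086 L.
dipotassium phosphate: 1.2% w/v = 12 g/L → 12 × 0.086 L = 1.032 g
calcium pantothenate: 0.754 mg/L × 0.086 L = 0.065 mg
gellan gum: 0.861 g per 100 mL × 86 mL ÷ 100 = 0.740 g
lactose: 3.4% w/v = 34 g/L → 34 × 0.086 L = 2.924 g
sucrose: 24.1 g/L × 0.086 L = 2.073 g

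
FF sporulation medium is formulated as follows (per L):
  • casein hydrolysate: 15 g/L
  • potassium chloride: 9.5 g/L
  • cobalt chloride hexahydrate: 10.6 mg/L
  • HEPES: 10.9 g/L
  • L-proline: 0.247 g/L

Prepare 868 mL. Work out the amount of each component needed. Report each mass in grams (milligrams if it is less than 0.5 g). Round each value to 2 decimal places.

casein hydrolysate 13.02 g; potassium chloride 8.25 g; cobalt chloride hexahydrate 9.20 mg; HEPES 9.46 g; L-proline 214.40 mg

Working volume: 868 mL = 0.868 L.
casein hydrolysate: 15 g/L × 0.868 L = 13.02 g
potassium chloride: 9.5 g/L × 0.868 L = 8.25 g
cobalt chloride hexahydrate: 10.6 mg/L × 0.868 L = 9.20 mg
HEPES: 10.9 g/L × 0.868 L = 9.46 g
L-proline: 0.247 g/L × 0.868 L = 0.214396 g = 214.40 mg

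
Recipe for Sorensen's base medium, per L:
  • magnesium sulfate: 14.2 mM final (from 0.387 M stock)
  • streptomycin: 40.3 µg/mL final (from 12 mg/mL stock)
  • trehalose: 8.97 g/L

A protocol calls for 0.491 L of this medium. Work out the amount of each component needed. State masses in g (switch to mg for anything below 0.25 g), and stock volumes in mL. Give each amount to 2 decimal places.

Working volume: 0.491 L.
magnesium sulfate: dilute stock: 14.2 mM × 491 mL ÷ 387 mM = 18.02 mL
streptomycin: dilute stock: 40.3 µg/mL × 491 mL ÷ 12000 µg/mL = 1.65 mL
trehalose: 8.97 g/L × 0.491 L = 4.40 g

magnesium sulfate 18.02 mL; streptomycin 1.65 mL; trehalose 4.40 g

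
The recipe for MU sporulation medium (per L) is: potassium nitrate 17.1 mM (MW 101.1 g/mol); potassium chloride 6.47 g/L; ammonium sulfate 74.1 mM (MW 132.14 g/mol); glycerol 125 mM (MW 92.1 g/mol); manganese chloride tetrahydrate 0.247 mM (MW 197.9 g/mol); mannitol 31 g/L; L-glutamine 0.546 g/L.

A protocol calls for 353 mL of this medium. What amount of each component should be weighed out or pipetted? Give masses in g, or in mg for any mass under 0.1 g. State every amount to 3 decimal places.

potassium nitrate 0.610 g; potassium chloride 2.284 g; ammonium sulfate 3.456 g; glycerol 4.064 g; manganese chloride tetrahydrate 17.255 mg; mannitol 10.943 g; L-glutamine 0.193 g

Working volume: 353 mL = 0.353 L.
potassium nitrate: 17.1 mmol/L × 101.1 g/mol × 0.353 L ÷ 1000 = 0.610 g
potassium chloride: 6.47 g/L × 0.353 L = 2.284 g
ammonium sulfate: 74.1 mmol/L × 132.14 g/mol × 0.353 L ÷ 1000 = 3.456 g
glycerol: 125 mmol/L × 92.1 g/mol × 0.353 L ÷ 1000 = 4.064 g
manganese chloride tetrahydrate: 0.247 mmol/L × 197.9 mg/mmol × 0.353 L = 17.255 mg
mannitol: 31 g/L × 0.353 L = 10.943 g
L-glutamine: 0.546 g/L × 0.353 L = 0.193 g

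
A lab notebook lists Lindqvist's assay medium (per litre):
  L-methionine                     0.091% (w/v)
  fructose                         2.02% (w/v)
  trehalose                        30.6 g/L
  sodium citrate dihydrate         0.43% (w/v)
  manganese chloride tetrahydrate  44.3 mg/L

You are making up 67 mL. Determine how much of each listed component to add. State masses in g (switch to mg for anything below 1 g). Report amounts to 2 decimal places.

L-methionine 60.97 mg; fructose 1.35 g; trehalose 2.05 g; sodium citrate dihydrate 288.10 mg; manganese chloride tetrahydrate 2.97 mg

Scale factor relative to 1 L: 0.067.
L-methionine: 0.091 g per 100 mL × 67 mL ÷ 100 = 0.06097 g = 60.97 mg
fructose: 2.02 g per 100 mL × 67 mL ÷ 100 = 1.35 g
trehalose: 30.6 g/L × 0.067 L = 2.05 g
sodium citrate dihydrate: 0.43 g per 100 mL × 67 mL ÷ 100 = 0.2881 g = 288.10 mg
manganese chloride tetrahydrate: 44.3 mg/L × 0.067 L = 2.97 mg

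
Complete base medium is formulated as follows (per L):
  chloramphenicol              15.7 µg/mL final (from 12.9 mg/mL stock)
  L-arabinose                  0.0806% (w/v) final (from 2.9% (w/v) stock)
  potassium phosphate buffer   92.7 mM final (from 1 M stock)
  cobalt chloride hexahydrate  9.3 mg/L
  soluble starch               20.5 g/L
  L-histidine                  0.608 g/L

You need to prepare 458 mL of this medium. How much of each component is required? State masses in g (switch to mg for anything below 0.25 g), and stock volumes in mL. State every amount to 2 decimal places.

chloramphenicol 0.56 mL; L-arabinose 12.73 mL; potassium phosphate buffer 42.46 mL; cobalt chloride hexahydrate 4.26 mg; soluble starch 9.39 g; L-histidine 0.28 g

Working volume: 458 mL = 0.458 L.
chloramphenicol: C1V1 = C2V2 → 15.7 µg/mL × 458 mL ÷ 12900 µg/mL = 0.56 mL
L-arabinose: V = C2·V2/C1 = 0.0806% ÷ 2.9% × 458 mL = 12.73 mL
potassium phosphate buffer: V = C2·V2/C1 = 92.7 mM × 458 mL ÷ 1000 mM = 42.46 mL
cobalt chloride hexahydrate: 9.3 mg/L × 0.458 L = 4.26 mg
soluble starch: 20.5 g/L × 0.458 L = 9.39 g
L-histidine: 0.608 g/L × 0.458 L = 0.28 g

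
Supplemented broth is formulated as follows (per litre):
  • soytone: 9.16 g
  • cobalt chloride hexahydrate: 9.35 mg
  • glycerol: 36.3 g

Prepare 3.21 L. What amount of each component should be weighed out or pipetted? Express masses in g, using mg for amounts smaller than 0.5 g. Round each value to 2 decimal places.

Scale factor = 3210 mL / 1000 mL = 3.21.
soytone: 9.16 g × (3210 mL / 1000 mL) = 29.40 g
cobalt chloride hexahydrate: 9.35 mg × (3210 mL / 1000 mL) = 30.01 mg
glycerol: 36.3 g × (3210 mL / 1000 mL) = 116.52 g

soytone 29.40 g; cobalt chloride hexahydrate 30.01 mg; glycerol 116.52 g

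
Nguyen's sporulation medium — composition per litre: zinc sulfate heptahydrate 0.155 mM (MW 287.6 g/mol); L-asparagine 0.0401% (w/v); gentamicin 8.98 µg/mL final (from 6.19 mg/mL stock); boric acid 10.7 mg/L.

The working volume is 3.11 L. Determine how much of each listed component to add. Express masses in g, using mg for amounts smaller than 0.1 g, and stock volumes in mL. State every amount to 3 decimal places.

Scale factor relative to 1 L: 3.11.
zinc sulfate heptahydrate: 0.155 mmol/L × 287.6 g/mol × 3.11 L ÷ 1000 = 0.139 g
L-asparagine: 0.0401% w/v = 0.401 g/L → 0.401 × 3.11 L = 1.247 g
gentamicin: dilute stock: 8.98 µg/mL × 3110 mL ÷ 6190 µg/mL = 4.512 mL
boric acid: 10.7 mg/L × 3.11 L = 33.277 mg

zinc sulfate heptahydrate 0.139 g; L-asparagine 1.247 g; gentamicin 4.512 mL; boric acid 33.277 mg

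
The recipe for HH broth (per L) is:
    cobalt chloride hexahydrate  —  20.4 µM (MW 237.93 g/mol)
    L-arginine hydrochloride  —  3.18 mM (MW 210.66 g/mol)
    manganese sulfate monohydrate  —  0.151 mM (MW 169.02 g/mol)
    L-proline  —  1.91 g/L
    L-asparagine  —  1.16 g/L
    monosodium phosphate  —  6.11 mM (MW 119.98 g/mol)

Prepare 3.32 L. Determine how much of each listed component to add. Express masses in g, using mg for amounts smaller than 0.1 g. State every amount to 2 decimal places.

cobalt chloride hexahydrate 16.11 mg; L-arginine hydrochloride 2.22 g; manganese sulfate monohydrate 84.73 mg; L-proline 6.34 g; L-asparagine 3.85 g; monosodium phosphate 2.43 g

Scale factor relative to 1 L: 3.32.
cobalt chloride hexahydrate: 20.4 µmol/L × 237.93 g/mol × 3.32 L ÷ 1000 = 16.11 mg
L-arginine hydrochloride: 3.18 mmol/L × 210.66 g/mol × 3.32 L ÷ 1000 = 2.22 g
manganese sulfate monohydrate: 0.151 mmol/L × 169.02 mg/mmol × 3.32 L = 84.73 mg
L-proline: 1.91 g/L × 3.32 L = 6.34 g
L-asparagine: 1.16 g/L × 3.32 L = 3.85 g
monosodium phosphate: 6.11 mmol/L × 119.98 g/mol × 3.32 L ÷ 1000 = 2.43 g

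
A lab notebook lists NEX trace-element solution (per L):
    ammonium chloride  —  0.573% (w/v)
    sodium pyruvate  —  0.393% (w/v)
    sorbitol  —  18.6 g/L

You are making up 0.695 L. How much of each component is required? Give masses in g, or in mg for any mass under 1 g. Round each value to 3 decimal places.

Scale factor relative to 1 L: 0.695.
ammonium chloride: 0.573% w/v = 5.73 g/L → 5.73 × 0.695 L = 3.982 g
sodium pyruvate: 0.393 g per 100 mL × 695 mL ÷ 100 = 2.731 g
sorbitol: 18.6 g/L × 0.695 L = 12.927 g

ammonium chloride 3.982 g; sodium pyruvate 2.731 g; sorbitol 12.927 g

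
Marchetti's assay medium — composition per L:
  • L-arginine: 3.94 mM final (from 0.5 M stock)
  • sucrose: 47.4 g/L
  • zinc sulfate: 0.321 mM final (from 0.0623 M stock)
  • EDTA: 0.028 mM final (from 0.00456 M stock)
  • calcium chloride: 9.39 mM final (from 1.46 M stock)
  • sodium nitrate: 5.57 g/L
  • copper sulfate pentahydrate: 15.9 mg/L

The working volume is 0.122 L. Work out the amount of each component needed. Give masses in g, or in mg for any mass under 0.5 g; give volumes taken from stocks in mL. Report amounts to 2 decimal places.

L-arginine 0.96 mL; sucrose 5.78 g; zinc sulfate 0.63 mL; EDTA 0.75 mL; calcium chloride 0.78 mL; sodium nitrate 0.68 g; copper sulfate pentahydrate 1.94 mg

Working volume: 0.122 L.
L-arginine: C1V1 = C2V2 → 3.94 mM × 122 mL ÷ 500 mM = 0.96 mL
sucrose: 47.4 g/L × 0.122 L = 5.78 g
zinc sulfate: dilute stock: 0.321 mM × 122 mL ÷ 62.3 mM = 0.63 mL
EDTA: dilute stock: 0.028 mM × 122 mL ÷ 4.56 mM = 0.75 mL
calcium chloride: V = C2·V2/C1 = 9.39 mM × 122 mL ÷ 1460 mM = 0.78 mL
sodium nitrate: 5.57 g/L × 0.122 L = 0.68 g
copper sulfate pentahydrate: 15.9 mg/L × 0.122 L = 1.94 mg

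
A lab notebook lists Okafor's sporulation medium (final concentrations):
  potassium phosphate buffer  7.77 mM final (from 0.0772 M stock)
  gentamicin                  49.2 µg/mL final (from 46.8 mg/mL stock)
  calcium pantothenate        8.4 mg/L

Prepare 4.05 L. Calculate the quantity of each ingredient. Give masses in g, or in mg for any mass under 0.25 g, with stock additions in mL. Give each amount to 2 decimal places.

Scale factor relative to 1 L: 4.05.
potassium phosphate buffer: C1V1 = C2V2 → 7.77 mM × 4050 mL ÷ 77.2 mM = 407.62 mL
gentamicin: V = C2·V2/C1 = 49.2 µg/mL × 4050 mL ÷ 46800 µg/mL = 4.26 mL
calcium pantothenate: 8.4 mg/L × 4.05 L = 34.02 mg

potassium phosphate buffer 407.62 mL; gentamicin 4.26 mL; calcium pantothenate 34.02 mg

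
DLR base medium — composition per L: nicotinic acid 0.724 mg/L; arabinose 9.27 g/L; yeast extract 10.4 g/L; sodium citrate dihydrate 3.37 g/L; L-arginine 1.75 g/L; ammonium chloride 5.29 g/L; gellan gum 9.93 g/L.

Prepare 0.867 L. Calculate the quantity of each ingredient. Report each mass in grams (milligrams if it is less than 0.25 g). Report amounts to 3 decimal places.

nicotinic acid 0.628 mg; arabinose 8.037 g; yeast extract 9.017 g; sodium citrate dihydrate 2.922 g; L-arginine 1.517 g; ammonium chloride 4.586 g; gellan gum 8.609 g

Working volume: 0.867 L.
nicotinic acid: 0.724 mg/L × 0.867 L = 0.628 mg
arabinose: 9.27 g/L × 0.867 L = 8.037 g
yeast extract: 10.4 g/L × 0.867 L = 9.017 g
sodium citrate dihydrate: 3.37 g/L × 0.867 L = 2.922 g
L-arginine: 1.75 g/L × 0.867 L = 1.517 g
ammonium chloride: 5.29 g/L × 0.867 L = 4.586 g
gellan gum: 9.93 g/L × 0.867 L = 8.609 g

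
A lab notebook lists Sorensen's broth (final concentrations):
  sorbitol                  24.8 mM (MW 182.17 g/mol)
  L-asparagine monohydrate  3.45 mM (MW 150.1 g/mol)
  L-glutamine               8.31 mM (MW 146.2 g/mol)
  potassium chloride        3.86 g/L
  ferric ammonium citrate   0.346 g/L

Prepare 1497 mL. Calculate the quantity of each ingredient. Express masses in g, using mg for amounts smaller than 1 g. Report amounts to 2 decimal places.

sorbitol 6.76 g; L-asparagine monohydrate 775.21 mg; L-glutamine 1.82 g; potassium chloride 5.78 g; ferric ammonium citrate 517.96 mg

Working volume: 1497 mL = 1.497 L.
sorbitol: 24.8 mmol/L × 182.17 g/mol × 1.497 L ÷ 1000 = 6.76 g
L-asparagine monohydrate: 3.45 mmol/L × 150.1 mg/mmol × 1.497 L = 775.21 mg
L-glutamine: 8.31 mmol/L × 146.2 g/mol × 1.497 L ÷ 1000 = 1.82 g
potassium chloride: 3.86 g/L × 1.497 L = 5.78 g
ferric ammonium citrate: 0.346 g/L × 1.497 L = 0.517962 g = 517.96 mg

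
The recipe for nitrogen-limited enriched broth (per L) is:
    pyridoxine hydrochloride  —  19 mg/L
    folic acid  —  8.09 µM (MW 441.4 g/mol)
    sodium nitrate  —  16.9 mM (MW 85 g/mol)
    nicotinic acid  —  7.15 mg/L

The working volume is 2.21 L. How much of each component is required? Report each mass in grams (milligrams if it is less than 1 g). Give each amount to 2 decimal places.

pyridoxine hydrochloride 41.99 mg; folic acid 7.89 mg; sodium nitrate 3.17 g; nicotinic acid 15.80 mg

Working volume: 2.21 L.
pyridoxine hydrochloride: 19 mg/L × 2.21 L = 41.99 mg
folic acid: 8.09 µmol/L × 441.4 g/mol × 2.21 L ÷ 1000 = 7.89 mg
sodium nitrate: 16.9 mmol/L × 85 g/mol × 2.21 L ÷ 1000 = 3.17 g
nicotinic acid: 7.15 mg/L × 2.21 L = 15.80 mg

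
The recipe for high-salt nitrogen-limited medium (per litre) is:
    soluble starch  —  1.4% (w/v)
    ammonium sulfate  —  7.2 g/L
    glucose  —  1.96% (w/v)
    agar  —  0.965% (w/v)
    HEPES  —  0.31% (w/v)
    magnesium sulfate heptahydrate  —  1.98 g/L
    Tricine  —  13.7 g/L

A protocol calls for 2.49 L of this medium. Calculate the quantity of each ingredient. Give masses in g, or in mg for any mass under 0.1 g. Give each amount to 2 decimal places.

soluble starch 34.86 g; ammonium sulfate 17.93 g; glucose 48.80 g; agar 24.03 g; HEPES 7.72 g; magnesium sulfate heptahydrate 4.93 g; Tricine 34.11 g

Scale factor relative to 1 L: 2.49.
soluble starch: 1.4 g per 100 mL × 2490 mL ÷ 100 = 34.86 g
ammonium sulfate: 7.2 g/L × 2.49 L = 17.93 g
glucose: 1.96% w/v = 19.6 g/L → 19.6 × 2.49 L = 48.80 g
agar: 0.965% w/v = 9.65 g/L → 9.65 × 2.49 L = 24.03 g
HEPES: 0.31% w/v = 3.1 g/L → 3.1 × 2.49 L = 7.72 g
magnesium sulfate heptahydrate: 1.98 g/L × 2.49 L = 4.93 g
Tricine: 13.7 g/L × 2.49 L = 34.11 g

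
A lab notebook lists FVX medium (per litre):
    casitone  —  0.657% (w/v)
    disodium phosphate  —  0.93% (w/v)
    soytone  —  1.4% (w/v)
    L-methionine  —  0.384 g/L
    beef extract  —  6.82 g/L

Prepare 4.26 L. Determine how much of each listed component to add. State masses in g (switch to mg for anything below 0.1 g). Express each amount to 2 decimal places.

casitone 27.99 g; disodium phosphate 39.62 g; soytone 59.64 g; L-methionine 1.64 g; beef extract 29.05 g

Working volume: 4.26 L.
casitone: 0.657% w/v = 6.57 g/L → 6.57 × 4.26 L = 27.99 g
disodium phosphate: 0.93 g per 100 mL × 4260 mL ÷ 100 = 39.62 g
soytone: 1.4 g per 100 mL × 4260 mL ÷ 100 = 59.64 g
L-methionine: 0.384 g/L × 4.26 L = 1.64 g
beef extract: 6.82 g/L × 4.26 L = 29.05 g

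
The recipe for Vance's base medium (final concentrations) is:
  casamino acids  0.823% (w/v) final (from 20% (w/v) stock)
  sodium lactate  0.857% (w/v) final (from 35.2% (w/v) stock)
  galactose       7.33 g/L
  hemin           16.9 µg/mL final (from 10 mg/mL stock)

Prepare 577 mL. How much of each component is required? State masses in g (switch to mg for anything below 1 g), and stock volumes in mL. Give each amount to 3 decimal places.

casamino acids 23.744 mL; sodium lactate 14.048 mL; galactose 4.229 g; hemin 0.975 mL

Scale factor relative to 1 L: 0.577.
casamino acids: V = C2·V2/C1 = 0.823% ÷ 20% × 577 mL = 23.744 mL
sodium lactate: C1V1 = C2V2 → 0.857% ÷ 35.2% × 577 mL = 14.048 mL
galactose: 7.33 g/L × 0.577 L = 4.229 g
hemin: dilute stock: 16.9 µg/mL × 577 mL ÷ 10000 µg/mL = 0.975 mL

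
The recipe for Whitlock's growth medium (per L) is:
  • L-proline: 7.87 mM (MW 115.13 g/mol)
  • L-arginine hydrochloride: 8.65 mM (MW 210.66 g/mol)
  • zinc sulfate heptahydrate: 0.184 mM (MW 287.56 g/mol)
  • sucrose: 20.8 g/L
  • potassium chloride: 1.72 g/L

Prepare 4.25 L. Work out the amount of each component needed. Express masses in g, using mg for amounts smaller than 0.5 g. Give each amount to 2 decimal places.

Scale factor relative to 1 L: 4.25.
L-proline: 7.87 mmol/L × 115.13 g/mol × 4.25 L ÷ 1000 = 3.85 g
L-arginine hydrochloride: 8.65 mmol/L × 210.66 g/mol × 4.25 L ÷ 1000 = 7.74 g
zinc sulfate heptahydrate: 0.184 mmol/L × 287.56 mg/mmol × 4.25 L = 224.87 mg
sucrose: 20.8 g/L × 4.25 L = 88.40 g
potassium chloride: 1.72 g/L × 4.25 L = 7.31 g

L-proline 3.85 g; L-arginine hydrochloride 7.74 g; zinc sulfate heptahydrate 224.87 mg; sucrose 88.40 g; potassium chloride 7.31 g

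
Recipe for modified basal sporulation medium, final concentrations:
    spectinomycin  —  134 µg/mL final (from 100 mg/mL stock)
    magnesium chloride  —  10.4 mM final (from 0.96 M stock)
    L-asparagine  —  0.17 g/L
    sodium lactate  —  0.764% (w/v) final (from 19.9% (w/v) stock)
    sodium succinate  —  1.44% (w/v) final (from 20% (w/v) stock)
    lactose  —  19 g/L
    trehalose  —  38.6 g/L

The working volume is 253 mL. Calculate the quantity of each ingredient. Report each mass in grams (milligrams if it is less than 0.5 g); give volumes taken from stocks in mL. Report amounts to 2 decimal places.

spectinomycin 0.34 mL; magnesium chloride 2.74 mL; L-asparagine 43.01 mg; sodium lactate 9.71 mL; sodium succinate 18.22 mL; lactose 4.81 g; trehalose 9.77 g

Working volume: 253 mL = 0.253 L.
spectinomycin: V = C2·V2/C1 = 134 µg/mL × 253 mL ÷ 100000 µg/mL = 0.34 mL
magnesium chloride: dilute stock: 10.4 mM × 253 mL ÷ 960 mM = 2.74 mL
L-asparagine: 0.17 g/L × 0.253 L = 0.04301 g = 43.01 mg
sodium lactate: V = C2·V2/C1 = 0.764% ÷ 19.9% × 253 mL = 9.71 mL
sodium succinate: dilute stock: 1.44% ÷ 20% × 253 mL = 18.22 mL
lactose: 19 g/L × 0.253 L = 4.81 g
trehalose: 38.6 g/L × 0.253 L = 9.77 g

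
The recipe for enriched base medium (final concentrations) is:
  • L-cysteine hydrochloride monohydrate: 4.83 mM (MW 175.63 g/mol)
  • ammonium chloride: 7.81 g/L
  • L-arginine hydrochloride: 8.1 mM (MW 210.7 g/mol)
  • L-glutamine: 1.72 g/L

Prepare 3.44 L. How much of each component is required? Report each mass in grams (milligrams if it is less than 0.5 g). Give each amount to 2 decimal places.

Scale factor relative to 1 L: 3.44.
L-cysteine hydrochloride monohydrate: 4.83 mmol/L × 175.63 g/mol × 3.44 L ÷ 1000 = 2.92 g
ammonium chloride: 7.81 g/L × 3.44 L = 26.87 g
L-arginine hydrochloride: 8.1 mmol/L × 210.7 g/mol × 3.44 L ÷ 1000 = 5.87 g
L-glutamine: 1.72 g/L × 3.44 L = 5.92 g

L-cysteine hydrochloride monohydrate 2.92 g; ammonium chloride 26.87 g; L-arginine hydrochloride 5.87 g; L-glutamine 5.92 g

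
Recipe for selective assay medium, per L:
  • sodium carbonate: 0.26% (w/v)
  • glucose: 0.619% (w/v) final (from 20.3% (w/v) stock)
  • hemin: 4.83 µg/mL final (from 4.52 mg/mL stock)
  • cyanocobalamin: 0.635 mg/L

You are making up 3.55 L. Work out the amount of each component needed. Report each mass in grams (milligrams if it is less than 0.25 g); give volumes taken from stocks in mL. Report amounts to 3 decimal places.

sodium carbonate 9.230 g; glucose 108.249 mL; hemin 3.793 mL; cyanocobalamin 2.254 mg

Working volume: 3.55 L.
sodium carbonate: 0.26 g per 100 mL × 3550 mL ÷ 100 = 9.230 g
glucose: dilute stock: 0.619% ÷ 20.3% × 3550 mL = 108.249 mL
hemin: C1V1 = C2V2 → 4.83 µg/mL × 3550 mL ÷ 4520 µg/mL = 3.793 mL
cyanocobalamin: 0.635 mg/L × 3.55 L = 2.254 mg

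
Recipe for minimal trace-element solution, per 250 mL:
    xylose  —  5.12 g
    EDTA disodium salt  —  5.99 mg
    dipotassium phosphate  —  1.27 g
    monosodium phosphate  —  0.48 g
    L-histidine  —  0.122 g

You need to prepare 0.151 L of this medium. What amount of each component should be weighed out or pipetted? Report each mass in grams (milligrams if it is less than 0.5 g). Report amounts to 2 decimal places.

Scale factor = 151 mL / 250 mL = 0.604.
xylose: 5.12 g × (151 mL / 250 mL) = 3.09 g
EDTA disodium salt: 5.99 mg × (151 mL / 250 mL) = 3.62 mg
dipotassium phosphate: 1.27 g × (151 mL / 250 mL) = 0.77 g
monosodium phosphate: 0.48 g × (151 mL / 250 mL) = 0.28992 g = 289.92 mg
L-histidine: 0.122 g × (151 mL / 250 mL) = 0.073688 g = 73.69 mg

xylose 3.09 g; EDTA disodium salt 3.62 mg; dipotassium phosphate 0.77 g; monosodium phosphate 289.92 mg; L-histidine 73.69 mg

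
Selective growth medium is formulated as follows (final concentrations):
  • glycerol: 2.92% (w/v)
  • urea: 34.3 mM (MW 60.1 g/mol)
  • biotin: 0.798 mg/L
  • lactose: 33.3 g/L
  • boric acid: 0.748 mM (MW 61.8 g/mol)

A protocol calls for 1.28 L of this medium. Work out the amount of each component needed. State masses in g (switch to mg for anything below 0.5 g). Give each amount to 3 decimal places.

Working volume: 1.28 L.
glycerol: 2.92 g per 100 mL × 1280 mL ÷ 100 = 37.376 g
urea: 34.3 mmol/L × 60.1 g/mol × 1.28 L ÷ 1000 = 2.639 g
biotin: 0.798 mg/L × 1.28 L = 1.021 mg
lactose: 33.3 g/L × 1.28 L = 42.624 g
boric acid: 0.748 mmol/L × 61.8 mg/mmol × 1.28 L = 59.170 mg

glycerol 37.376 g; urea 2.639 g; biotin 1.021 mg; lactose 42.624 g; boric acid 59.170 mg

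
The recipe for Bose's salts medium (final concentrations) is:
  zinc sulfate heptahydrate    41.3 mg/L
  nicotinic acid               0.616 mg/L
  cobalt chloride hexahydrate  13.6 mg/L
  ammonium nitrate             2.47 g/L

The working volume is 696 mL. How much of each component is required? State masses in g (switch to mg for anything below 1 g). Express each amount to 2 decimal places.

Working volume: 696 mL = 0.696 L.
zinc sulfate heptahydrate: 41.3 mg/L × 0.696 L = 28.74 mg
nicotinic acid: 0.616 mg/L × 0.696 L = 0.43 mg
cobalt chloride hexahydrate: 13.6 mg/L × 0.696 L = 9.47 mg
ammonium nitrate: 2.47 g/L × 0.696 L = 1.72 g

zinc sulfate heptahydrate 28.74 mg; nicotinic acid 0.43 mg; cobalt chloride hexahydrate 9.47 mg; ammonium nitrate 1.72 g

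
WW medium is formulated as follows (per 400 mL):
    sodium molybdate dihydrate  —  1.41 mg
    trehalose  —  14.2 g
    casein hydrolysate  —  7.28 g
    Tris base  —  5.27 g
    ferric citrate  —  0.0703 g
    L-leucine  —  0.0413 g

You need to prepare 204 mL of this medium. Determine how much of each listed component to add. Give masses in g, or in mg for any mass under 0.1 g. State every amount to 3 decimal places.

Ratio of target to recipe volume: 204 / 400 = 0.51.
sodium molybdate dihydrate: 1.41 mg × (204 mL / 400 mL) = 0.719 mg
trehalose: 14.2 g × (204 mL / 400 mL) = 7.242 g
casein hydrolysate: 7.28 g × (204 mL / 400 mL) = 3.713 g
Tris base: 5.27 g × (204 mL / 400 mL) = 2.688 g
ferric citrate: 0.0703 g × (204 mL / 400 mL) = 0.035853 g = 35.853 mg
L-leucine: 0.0413 g × (204 mL / 400 mL) = 0.021063 g = 21.063 mg

sodium molybdate dihydrate 0.719 mg; trehalose 7.242 g; casein hydrolysate 3.713 g; Tris base 2.688 g; ferric citrate 35.853 mg; L-leucine 21.063 mg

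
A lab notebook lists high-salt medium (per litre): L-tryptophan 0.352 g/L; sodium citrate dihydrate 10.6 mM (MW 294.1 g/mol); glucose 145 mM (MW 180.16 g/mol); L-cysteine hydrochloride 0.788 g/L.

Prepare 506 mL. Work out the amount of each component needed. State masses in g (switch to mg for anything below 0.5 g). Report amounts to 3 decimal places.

L-tryptophan 178.112 mg; sodium citrate dihydrate 1.577 g; glucose 13.218 g; L-cysteine hydrochloride 398.728 mg

Scale factor relative to 1 L: 0.506.
L-tryptophan: 0.352 g/L × 0.506 L = 0.178112 g = 178.112 mg
sodium citrate dihydrate: 10.6 mmol/L × 294.1 g/mol × 0.506 L ÷ 1000 = 1.577 g
glucose: 145 mmol/L × 180.16 g/mol × 0.506 L ÷ 1000 = 13.218 g
L-cysteine hydrochloride: 0.788 g/L × 0.506 L = 0.398728 g = 398.728 mg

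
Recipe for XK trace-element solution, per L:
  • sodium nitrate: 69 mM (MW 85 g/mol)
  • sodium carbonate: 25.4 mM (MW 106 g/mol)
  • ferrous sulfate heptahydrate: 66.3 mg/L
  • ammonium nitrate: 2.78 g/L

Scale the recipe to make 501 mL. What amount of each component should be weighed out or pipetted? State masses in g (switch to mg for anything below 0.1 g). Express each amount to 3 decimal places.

sodium nitrate 2.938 g; sodium carbonate 1.349 g; ferrous sulfate heptahydrate 33.216 mg; ammonium nitrate 1.393 g

Scale factor relative to 1 L: 0.501.
sodium nitrate: 69 mmol/L × 85 g/mol × 0.501 L ÷ 1000 = 2.938 g
sodium carbonate: 25.4 mmol/L × 106 g/mol × 0.501 L ÷ 1000 = 1.349 g
ferrous sulfate heptahydrate: 66.3 mg/L × 0.501 L = 33.216 mg
ammonium nitrate: 2.78 g/L × 0.501 L = 1.393 g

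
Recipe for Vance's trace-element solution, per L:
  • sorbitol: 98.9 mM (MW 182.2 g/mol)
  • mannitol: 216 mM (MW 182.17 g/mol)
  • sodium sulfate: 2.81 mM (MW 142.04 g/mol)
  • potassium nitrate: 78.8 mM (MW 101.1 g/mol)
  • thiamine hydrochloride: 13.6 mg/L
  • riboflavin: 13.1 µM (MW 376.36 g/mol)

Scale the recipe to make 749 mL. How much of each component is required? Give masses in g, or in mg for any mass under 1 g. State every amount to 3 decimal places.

Target volume = 749 mL = 0.749 L.
sorbitol: 98.9 mmol/L × 182.2 g/mol × 0.749 L ÷ 1000 = 13.497 g
mannitol: 216 mmol/L × 182.17 g/mol × 0.749 L ÷ 1000 = 29.472 g
sodium sulfate: 2.81 mmol/L × 142.04 mg/mmol × 0.749 L = 298.950 mg
potassium nitrate: 78.8 mmol/L × 101.1 g/mol × 0.749 L ÷ 1000 = 5.967 g
thiamine hydrochloride: 13.6 mg/L × 0.749 L = 10.186 mg
riboflavin: 13.1 µmol/L × 376.36 g/mol × 0.749 L ÷ 1000 = 3.693 mg

sorbitol 13.497 g; mannitol 29.472 g; sodium sulfate 298.950 mg; potassium nitrate 5.967 g; thiamine hydrochloride 10.186 mg; riboflavin 3.693 mg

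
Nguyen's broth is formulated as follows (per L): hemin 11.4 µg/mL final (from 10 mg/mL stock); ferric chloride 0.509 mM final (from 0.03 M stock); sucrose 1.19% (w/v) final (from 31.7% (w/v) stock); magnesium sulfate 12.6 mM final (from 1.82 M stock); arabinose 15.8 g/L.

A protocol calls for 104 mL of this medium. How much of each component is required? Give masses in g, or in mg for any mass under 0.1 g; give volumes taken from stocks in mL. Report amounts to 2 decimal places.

hemin 0.12 mL; ferric chloride 1.76 mL; sucrose 3.90 mL; magnesium sulfate 0.72 mL; arabinose 1.64 g

Working volume: 104 mL = 0.104 L.
hemin: dilute stock: 11.4 µg/mL × 104 mL ÷ 10000 µg/mL = 0.12 mL
ferric chloride: C1V1 = C2V2 → 0.509 mM × 104 mL ÷ 30 mM = 1.76 mL
sucrose: C1V1 = C2V2 → 1.19% ÷ 31.7% × 104 mL = 3.90 mL
magnesium sulfate: C1V1 = C2V2 → 12.6 mM × 104 mL ÷ 1820 mM = 0.72 mL
arabinose: 15.8 g/L × 0.104 L = 1.64 g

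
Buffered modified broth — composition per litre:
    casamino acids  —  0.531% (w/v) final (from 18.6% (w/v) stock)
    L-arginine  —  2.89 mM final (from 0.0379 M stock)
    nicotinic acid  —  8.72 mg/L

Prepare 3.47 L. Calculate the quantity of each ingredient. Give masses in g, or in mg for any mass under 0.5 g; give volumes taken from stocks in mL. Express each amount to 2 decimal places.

casamino acids 99.06 mL; L-arginine 264.60 mL; nicotinic acid 30.26 mg

Scale factor relative to 1 L: 3.47.
casamino acids: dilute stock: 0.531% ÷ 18.6% × 3470 mL = 99.06 mL
L-arginine: C1V1 = C2V2 → 2.89 mM × 3470 mL ÷ 37.9 mM = 264.60 mL
nicotinic acid: 8.72 mg/L × 3.47 L = 30.26 mg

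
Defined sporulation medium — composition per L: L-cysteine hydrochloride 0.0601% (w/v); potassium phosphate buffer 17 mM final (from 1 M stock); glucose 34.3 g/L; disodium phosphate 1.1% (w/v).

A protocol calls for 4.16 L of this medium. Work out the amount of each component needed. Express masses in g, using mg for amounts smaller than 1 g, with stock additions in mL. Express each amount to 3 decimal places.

L-cysteine hydrochloride 2.500 g; potassium phosphate buffer 70.720 mL; glucose 142.688 g; disodium phosphate 45.760 g

Scale factor relative to 1 L: 4.16.
L-cysteine hydrochloride: 0.0601 g per 100 mL × 4160 mL ÷ 100 = 2.500 g
potassium phosphate buffer: dilute stock: 17 mM × 4160 mL ÷ 1000 mM = 70.720 mL
glucose: 34.3 g/L × 4.16 L = 142.688 g
disodium phosphate: 1.1 g per 100 mL × 4160 mL ÷ 100 = 45.760 g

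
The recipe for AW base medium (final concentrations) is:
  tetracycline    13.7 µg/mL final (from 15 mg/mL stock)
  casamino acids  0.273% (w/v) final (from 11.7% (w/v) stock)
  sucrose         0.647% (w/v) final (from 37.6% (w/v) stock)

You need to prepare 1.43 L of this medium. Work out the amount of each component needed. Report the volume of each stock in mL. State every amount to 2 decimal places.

tetracycline 1.31 mL; casamino acids 33.37 mL; sucrose 24.61 mL

Working volume: 1.43 L.
tetracycline: C1V1 = C2V2 → 13.7 µg/mL × 1430 mL ÷ 15000 µg/mL = 1.31 mL
casamino acids: V = C2·V2/C1 = 0.273% ÷ 11.7% × 1430 mL = 33.37 mL
sucrose: V = C2·V2/C1 = 0.647% ÷ 37.6% × 1430 mL = 24.61 mL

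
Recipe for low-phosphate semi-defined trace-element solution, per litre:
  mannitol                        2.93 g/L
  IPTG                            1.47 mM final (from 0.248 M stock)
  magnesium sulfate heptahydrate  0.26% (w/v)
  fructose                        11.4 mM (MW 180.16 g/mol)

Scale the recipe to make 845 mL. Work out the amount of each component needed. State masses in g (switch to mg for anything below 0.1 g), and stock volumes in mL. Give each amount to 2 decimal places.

mannitol 2.48 g; IPTG 5.01 mL; magnesium sulfate heptahydrate 2.20 g; fructose 1.74 g

Working volume: 845 mL = 0.845 L.
mannitol: 2.93 g/L × 0.845 L = 2.48 g
IPTG: V = C2·V2/C1 = 1.47 mM × 845 mL ÷ 248 mM = 5.01 mL
magnesium sulfate heptahydrate: 0.26 g per 100 mL × 845 mL ÷ 100 = 2.20 g
fructose: 11.4 mmol/L × 180.16 g/mol × 0.845 L ÷ 1000 = 1.74 g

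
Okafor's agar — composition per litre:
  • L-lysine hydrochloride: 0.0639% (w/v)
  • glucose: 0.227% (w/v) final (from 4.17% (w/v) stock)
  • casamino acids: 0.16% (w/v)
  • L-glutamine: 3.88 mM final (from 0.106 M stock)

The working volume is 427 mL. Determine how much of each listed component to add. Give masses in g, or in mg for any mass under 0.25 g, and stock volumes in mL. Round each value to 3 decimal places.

Scale factor relative to 1 L: 0.427.
L-lysine hydrochloride: 0.0639% w/v = 0.639 g/L → 0.639 × 0.427 L = 0.273 g
glucose: C1V1 = C2V2 → 0.227% ÷ 4.17% × 427 mL = 23.244 mL
casamino acids: 0.16 g per 100 mL × 427 mL ÷ 100 = 0.683 g
L-glutamine: V = C2·V2/C1 = 3.88 mM × 427 mL ÷ 106 mM = 15.630 mL

L-lysine hydrochloride 0.273 g; glucose 23.244 mL; casamino acids 0.683 g; L-glutamine 15.630 mL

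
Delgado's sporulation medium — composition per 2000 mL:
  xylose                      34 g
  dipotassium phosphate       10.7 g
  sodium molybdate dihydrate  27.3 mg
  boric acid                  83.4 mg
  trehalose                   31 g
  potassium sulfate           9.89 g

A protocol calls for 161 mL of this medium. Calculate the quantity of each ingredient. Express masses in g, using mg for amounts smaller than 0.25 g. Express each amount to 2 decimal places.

Ratio of target to recipe volume: 161 / 2000 = 0.0805.
xylose: 34 g × (161 mL / 2000 mL) = 2.74 g
dipotassium phosphate: 10.7 g × (161 mL / 2000 mL) = 0.86 g
sodium molybdate dihydrate: 27.3 mg × (161 mL / 2000 mL) = 2.20 mg
boric acid: 83.4 mg × (161 mL / 2000 mL) = 6.71 mg
trehalose: 31 g × (161 mL / 2000 mL) = 2.50 g
potassium sulfate: 9.89 g × (161 mL / 2000 mL) = 0.80 g

xylose 2.74 g; dipotassium phosphate 0.86 g; sodium molybdate dihydrate 2.20 mg; boric acid 6.71 mg; trehalose 2.50 g; potassium sulfate 0.80 g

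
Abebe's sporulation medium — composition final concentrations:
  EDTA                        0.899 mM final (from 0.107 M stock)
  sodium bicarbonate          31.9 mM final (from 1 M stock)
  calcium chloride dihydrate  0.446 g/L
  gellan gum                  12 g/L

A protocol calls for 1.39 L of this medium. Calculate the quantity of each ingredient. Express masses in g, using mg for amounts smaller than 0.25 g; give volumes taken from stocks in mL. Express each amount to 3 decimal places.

EDTA 11.679 mL; sodium bicarbonate 44.341 mL; calcium chloride dihydrate 0.620 g; gellan gum 16.680 g

Scale factor relative to 1 L: 1.39.
EDTA: V = C2·V2/C1 = 0.899 mM × 1390 mL ÷ 107 mM = 11.679 mL
sodium bicarbonate: V = C2·V2/C1 = 31.9 mM × 1390 mL ÷ 1000 mM = 44.341 mL
calcium chloride dihydrate: 0.446 g/L × 1.39 L = 0.620 g
gellan gum: 12 g/L × 1.39 L = 16.680 g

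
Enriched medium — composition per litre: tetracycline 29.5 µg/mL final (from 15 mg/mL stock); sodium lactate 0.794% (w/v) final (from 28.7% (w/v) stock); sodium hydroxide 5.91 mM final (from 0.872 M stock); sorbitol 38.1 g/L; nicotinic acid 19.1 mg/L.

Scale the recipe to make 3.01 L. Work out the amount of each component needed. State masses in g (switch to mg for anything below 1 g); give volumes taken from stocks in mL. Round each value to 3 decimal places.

Working volume: 3.01 L.
tetracycline: V = C2·V2/C1 = 29.5 µg/mL × 3010 mL ÷ 15000 µg/mL = 5.920 mL
sodium lactate: C1V1 = C2V2 → 0.794% ÷ 28.7% × 3010 mL = 83.273 mL
sodium hydroxide: C1V1 = C2V2 → 5.91 mM × 3010 mL ÷ 872 mM = 20.400 mL
sorbitol: 38.1 g/L × 3.01 L = 114.681 g
nicotinic acid: 19.1 mg/L × 3.01 L = 57.491 mg

tetracycline 5.920 mL; sodium lactate 83.273 mL; sodium hydroxide 20.400 mL; sorbitol 114.681 g; nicotinic acid 57.491 mg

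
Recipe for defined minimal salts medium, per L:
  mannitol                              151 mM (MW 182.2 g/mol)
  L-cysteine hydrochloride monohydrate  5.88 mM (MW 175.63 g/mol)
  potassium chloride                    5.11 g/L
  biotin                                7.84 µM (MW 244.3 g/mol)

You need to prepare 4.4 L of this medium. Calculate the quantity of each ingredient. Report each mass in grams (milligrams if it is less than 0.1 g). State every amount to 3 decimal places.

mannitol 121.054 g; L-cysteine hydrochloride monohydrate 4.544 g; potassium chloride 22.484 g; biotin 8.427 mg

Scale factor relative to 1 L: 4.4.
mannitol: 151 mmol/L × 182.2 g/mol × 4.4 L ÷ 1000 = 121.054 g
L-cysteine hydrochloride monohydrate: 5.88 mmol/L × 175.63 g/mol × 4.4 L ÷ 1000 = 4.544 g
potassium chloride: 5.11 g/L × 4.4 L = 22.484 g
biotin: 7.84 µmol/L × 244.3 g/mol × 4.4 L ÷ 1000 = 8.427 mg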